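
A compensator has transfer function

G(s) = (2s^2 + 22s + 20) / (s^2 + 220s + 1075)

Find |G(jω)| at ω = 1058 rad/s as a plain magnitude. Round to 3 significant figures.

1.96

Substitute s = j1058:
Numerator: 2(j1058)^2 + 22(j1058) + 20 = -2238708 + j23276
Denominator: (j1058)^2 + 220(j1058) + 1075 = -1118289 + j232760
|N| = √(2238708² + 23276²) ≈ 2.2388e+06, ∠N ≈ 179.40°
|D| = √(1118289² + 232760²) ≈ 1.1423e+06, ∠D ≈ 168.24°
|G| = 2.2388e+06 / 1.1423e+06 ≈ 1.9599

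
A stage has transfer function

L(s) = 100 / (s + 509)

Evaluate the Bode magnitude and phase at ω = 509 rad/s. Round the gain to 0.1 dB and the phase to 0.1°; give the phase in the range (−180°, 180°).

-17.1 dB, -45.0°

Substitute s = j509:
Numerator: 100 = 100 + j0
Denominator: (j509) + 509 = 509 + j509
|N| = √(100² + 0²) ≈ 100, ∠N ≈ 0.00°
|D| = √(509² + 509²) ≈ 719.83, ∠D ≈ 45.00°
|L| = 100 / 719.83 ≈ 0.13892
Gain = 20 log₁₀(0.13892) ≈ -17.14 dB
∠L = 0.00° − 45.00° = -45.00°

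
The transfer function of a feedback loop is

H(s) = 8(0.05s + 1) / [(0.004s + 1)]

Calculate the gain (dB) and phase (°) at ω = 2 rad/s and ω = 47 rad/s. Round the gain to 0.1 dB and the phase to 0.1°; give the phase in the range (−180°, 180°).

At ω = 2 rad/s:
zero (1 + j2·0.05) = 1 + j0.1 → |·| ≈ 1.005, ∠ ≈ 5.71°
pole (1 + j2·0.004) = 1 + j0.008 → |·| ≈ 1, ∠ ≈ 0.46°
|H| = 8 · 1.005 / (1) ≈ 8.04
Gain = 20 log₁₀(8.04) ≈ 18.11 dB
∠H = (5.71°) − (0.46°) = 5.25°

At ω = 47 rad/s:
zero (1 + j47·0.05) = 1 + j2.35 → |·| ≈ 2.5539, ∠ ≈ 66.95°
pole (1 + j47·0.004) = 1 + j0.188 → |·| ≈ 1.0175, ∠ ≈ 10.65°
|H| = 8 · 2.5539 / (1.0175) ≈ 20.08
Gain = 20 log₁₀(20.08) ≈ 26.06 dB
∠H = (66.95°) − (10.65°) = 56.30°

ω = 2: 18.1 dB, 5.3°; ω = 47: 26.1 dB, 56.3°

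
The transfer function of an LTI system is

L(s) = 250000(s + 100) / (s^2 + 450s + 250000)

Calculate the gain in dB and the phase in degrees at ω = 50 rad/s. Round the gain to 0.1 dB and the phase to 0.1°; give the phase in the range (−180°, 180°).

At s = jω = j50:
zero (s+100): 100 + j50 → |·| = √(100²+50²) = √12500 ≈ 111.8, ∠ = arctan(50/100) ≈ 26.57°
quadratic: (j50)² + 450·j50 + 250000 = 247500 + j22500 → |·| ≈ 2.4852e+05, ∠ ≈ 5.19°
|L| = 250000 · 111.8 / 2.4852e+05 ≈ 112.47
Gain = 20 log₁₀(112.47) ≈ 41.02 dB
∠L = 26.57° − 5.19° = 21.38°

41.0 dB, 21.4°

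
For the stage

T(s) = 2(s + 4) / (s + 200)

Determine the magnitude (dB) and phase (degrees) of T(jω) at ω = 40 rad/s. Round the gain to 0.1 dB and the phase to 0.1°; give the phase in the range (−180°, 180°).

-8.1 dB, 73.0°

At s = jω = j40:
zero (s+4): 4 + j40 → |·| = √(4²+40²) = √1616 ≈ 40.2, ∠ = arctan(40/4) ≈ 84.29°
pole (s+200): 200 + j40 → |·| = √(200²+40²) = √41600 ≈ 203.96, ∠ = arctan(40/200) ≈ 11.31°
|T| = 2 · 40.2 / 203.96 ≈ 0.39419
Gain = 20 log₁₀(0.39419) ≈ -8.09 dB
∠T = 84.29° − 11.31° = 72.98°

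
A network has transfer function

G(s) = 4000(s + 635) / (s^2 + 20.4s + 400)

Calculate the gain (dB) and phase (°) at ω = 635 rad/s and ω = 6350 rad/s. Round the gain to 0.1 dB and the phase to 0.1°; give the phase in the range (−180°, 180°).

ω = 635: 19.0 dB, -133.2°; ω = 6350: -4.0 dB, -95.5°

At s = jω = j635:
zero (s+635): 635 + j635 → |·| = √(635²+635²) = √806450 ≈ 898.03, ∠ = arctan(635/635) ≈ 45.00°
quadratic: (j635)² + 20.4·j635 + 400 = -402825 + j12954 → |·| ≈ 4.0303e+05, ∠ ≈ 178.16°
|G| = 4000 · 898.03 / 4.0303e+05 ≈ 8.9128
Gain = 20 log₁₀(8.9128) ≈ 19.00 dB
∠G = 45.00° − 178.16° = -133.16°

At s = jω = j6350:
zero (s+635): 635 + j6350 → |·| = √(635²+6350²) = √40725725 ≈ 6381.7, ∠ = arctan(6350/635) ≈ 84.29°
quadratic: (j6350)² + 20.4·j6350 + 400 = -40322100 + j129540 → |·| ≈ 4.0322e+07, ∠ ≈ 179.82°
|G| = 4000 · 6381.7 / 4.0322e+07 ≈ 0.63307
Gain = 20 log₁₀(0.63307) ≈ -3.97 dB
∠G = 84.29° − 179.82° = -95.53°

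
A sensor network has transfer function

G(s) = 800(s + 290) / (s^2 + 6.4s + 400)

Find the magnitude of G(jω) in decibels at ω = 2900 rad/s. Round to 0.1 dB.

At s = jω = j2900:
zero (s+290): 290 + j2900 → |·| = √(290²+2900²) = √8494100 ≈ 2914.5, ∠ = arctan(2900/290) ≈ 84.29°
quadratic: (j2900)² + 6.4·j2900 + 400 = -8409600 + j18560 → |·| ≈ 8.4096e+06, ∠ ≈ 179.87°
|G| = 800 · 2914.5 / 8.4096e+06 ≈ 0.27725
Gain = 20 log₁₀(0.27725) ≈ -11.14 dB

-11.1 dB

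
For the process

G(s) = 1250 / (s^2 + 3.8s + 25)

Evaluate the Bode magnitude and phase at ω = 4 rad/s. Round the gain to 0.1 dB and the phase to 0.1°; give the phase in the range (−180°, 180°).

37.0 dB, -59.4°

At s = jω = j4:
quadratic: (j4)² + 3.8·j4 + 25 = 9 + j15.2 → |·| ≈ 17.665, ∠ ≈ 59.37°
|G| = 1250 / 17.665 ≈ 70.761
Gain = 20 log₁₀(70.761) ≈ 37.00 dB
∠G = 0.00° − 59.37° = -59.37°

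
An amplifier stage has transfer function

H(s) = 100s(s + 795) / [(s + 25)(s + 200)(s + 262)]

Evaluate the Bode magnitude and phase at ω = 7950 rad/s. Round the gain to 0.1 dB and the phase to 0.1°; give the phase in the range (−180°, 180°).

At s = jω = j7950:
zero (s+795): 795 + j7950 → |·| = √(795²+7950²) = √63834525 ≈ 7989.7, ∠ = arctan(7950/795) ≈ 84.29°
zero at origin: s = j7950 → |·| = 7950, ∠ = 90.00°
pole (s+25): 25 + j7950 → |·| = √(25²+7950²) = √63203125 ≈ 7950, ∠ = arctan(7950/25) ≈ 89.82°
pole (s+200): 200 + j7950 → |·| = √(200²+7950²) = √63242500 ≈ 7952.5, ∠ = arctan(7950/200) ≈ 88.56°
pole (s+262): 262 + j7950 → |·| = √(262²+7950²) = √63271144 ≈ 7954.3, ∠ = arctan(7950/262) ≈ 88.11°
|H| = 100 · 6.3518e+07 / 5.0289e+11 ≈ 0.012631
Gain = 20 log₁₀(0.012631) ≈ -37.97 dB
∠H = 174.29° − 266.49° = -92.20°

-38.0 dB, -92.2°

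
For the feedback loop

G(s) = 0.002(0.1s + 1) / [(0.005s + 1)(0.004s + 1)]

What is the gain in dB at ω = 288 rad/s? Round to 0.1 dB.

-33.3 dB

At ω = 288 rad/s:
zero (1 + j288·0.1) = 1 + j28.8 → |·| ≈ 28.817, ∠ ≈ 88.01°
pole (1 + j288·0.005) = 1 + j1.44 → |·| ≈ 1.7532, ∠ ≈ 55.22°
pole (1 + j288·0.004) = 1 + j1.152 → |·| ≈ 1.5255, ∠ ≈ 49.04°
|G| = 0.002 · 28.817 / (1.7532 · 1.5255) ≈ 0.021549
Gain = 20 log₁₀(0.021549) ≈ -33.33 dB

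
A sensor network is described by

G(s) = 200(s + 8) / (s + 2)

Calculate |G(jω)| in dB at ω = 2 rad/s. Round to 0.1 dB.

At s = jω = j2:
zero (s+8): 8 + j2 → |·| = √(8²+2²) = √68 ≈ 8.2462, ∠ = arctan(2/8) ≈ 14.04°
pole (s+2): 2 + j2 → |·| = √(2²+2²) = √8 ≈ 2.8284, ∠ = arctan(2/2) ≈ 45.00°
|G| = 200 · 8.2462 / 2.8284 ≈ 583.1
Gain = 20 log₁₀(583.1) ≈ 55.31 dB

55.3 dB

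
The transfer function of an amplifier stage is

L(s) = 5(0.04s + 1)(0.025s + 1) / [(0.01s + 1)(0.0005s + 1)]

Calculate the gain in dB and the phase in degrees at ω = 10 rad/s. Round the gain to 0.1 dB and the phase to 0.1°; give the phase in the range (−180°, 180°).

At ω = 10 rad/s:
zero (1 + j10·0.04) = 1 + j0.4 → |·| ≈ 1.077, ∠ ≈ 21.80°
zero (1 + j10·0.025) = 1 + j0.25 → |·| ≈ 1.0308, ∠ ≈ 14.04°
pole (1 + j10·0.01) = 1 + j0.1 → |·| ≈ 1.005, ∠ ≈ 5.71°
pole (1 + j10·0.0005) = 1 + j0.005 → |·| ≈ 1, ∠ ≈ 0.29°
|L| = 5 · 1.077 · 1.0308 / (1.005 · 1) ≈ 5.5232
Gain = 20 log₁₀(5.5232) ≈ 14.84 dB
∠L = (21.80° + 14.04°) − (5.71° + 0.29°) = 29.84°

14.8 dB, 29.8°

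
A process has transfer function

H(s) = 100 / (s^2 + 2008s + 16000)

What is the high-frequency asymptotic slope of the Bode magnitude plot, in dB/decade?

-40 dB/decade

Each pole contributes −20 dB/decade at high frequency; each zero contributes +20 dB/decade.
Net: 0 zero(s) − 2 pole(s) → -40 dB/decade.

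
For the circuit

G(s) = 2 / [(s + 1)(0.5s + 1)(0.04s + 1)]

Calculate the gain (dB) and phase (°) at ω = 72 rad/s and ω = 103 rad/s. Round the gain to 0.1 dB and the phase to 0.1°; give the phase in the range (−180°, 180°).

ω = 72: -71.9 dB, 111.5°; ω = 103: -81.0 dB, 105.3°

At ω = 72 rad/s:
pole (1 + j72·1) = 1 + j72 → |·| ≈ 72.007, ∠ ≈ 89.20°
pole (1 + j72·0.5) = 1 + j36 → |·| ≈ 36.014, ∠ ≈ 88.41°
pole (1 + j72·0.04) = 1 + j2.88 → |·| ≈ 3.0487, ∠ ≈ 70.85°
|G| = 2 · 1 / (72.007 · 36.014 · 3.0487) ≈ 0.00025297
Gain = 20 log₁₀(0.00025297) ≈ -71.94 dB
∠G = (0°) − (89.20° + 88.41° + 70.85°) = -248.46° ≡ 111.54° (principal value)

At ω = 103 rad/s:
pole (1 + j103·1) = 1 + j103 → |·| ≈ 103, ∠ ≈ 89.44°
pole (1 + j103·0.5) = 1 + j51.5 → |·| ≈ 51.51, ∠ ≈ 88.89°
pole (1 + j103·0.04) = 1 + j4.12 → |·| ≈ 4.2396, ∠ ≈ 76.36°
|G| = 2 · 1 / (103 · 51.51 · 4.2396) ≈ 8.8915e-05
Gain = 20 log₁₀(8.8915e-05) ≈ -81.02 dB
∠G = (0°) − (89.44° + 88.89° + 76.36°) = -254.69° ≡ 105.31° (principal value)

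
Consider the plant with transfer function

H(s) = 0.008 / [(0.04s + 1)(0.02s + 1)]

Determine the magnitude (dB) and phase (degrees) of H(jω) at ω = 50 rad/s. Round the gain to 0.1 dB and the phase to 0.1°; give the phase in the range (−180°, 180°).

-51.9 dB, -108.4°

At ω = 50 rad/s:
pole (1 + j50·0.04) = 1 + j2 → |·| ≈ 2.2361, ∠ ≈ 63.43°
pole (1 + j50·0.02) = 1 + j1 → |·| ≈ 1.4142, ∠ ≈ 45.00°
|H| = 0.008 · 1 / (2.2361 · 1.4142) ≈ 0.0025298
Gain = 20 log₁₀(0.0025298) ≈ -51.94 dB
∠H = (0°) − (63.43° + 45.00°) = -108.43°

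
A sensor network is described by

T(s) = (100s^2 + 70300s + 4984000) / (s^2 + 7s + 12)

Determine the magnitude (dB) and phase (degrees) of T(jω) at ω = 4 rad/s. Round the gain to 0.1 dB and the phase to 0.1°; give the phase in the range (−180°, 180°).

104.9 dB, -94.9°

Substitute s = j4:
Numerator: 100(j4)^2 + 70300(j4) + 4984000 = 4982400 + j281200
Denominator: (j4)^2 + 7(j4) + 12 = -4 + j28
|N| = √(4982400² + 281200²) ≈ 4.9903e+06, ∠N ≈ 3.23°
|D| = √(4² + 28²) ≈ 28.284, ∠D ≈ 98.13°
|T| = 4.9903e+06 / 28.284 ≈ 1.7644e+05
Gain = 20 log₁₀(1.7644e+05) ≈ 104.93 dB
∠T = 3.23° − 98.13° = -94.90°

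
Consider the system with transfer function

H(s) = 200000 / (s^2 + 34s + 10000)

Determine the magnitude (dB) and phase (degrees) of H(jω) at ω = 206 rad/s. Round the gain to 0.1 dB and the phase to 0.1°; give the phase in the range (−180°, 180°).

15.6 dB, -167.8°

At s = jω = j206:
quadratic: (j206)² + 34·j206 + 10000 = -32436 + j7004 → |·| ≈ 33184, ∠ ≈ 167.82°
|H| = 200000 / 33184 ≈ 6.027
Gain = 20 log₁₀(6.027) ≈ 15.60 dB
∠H = 0.00° − 167.82° = -167.82°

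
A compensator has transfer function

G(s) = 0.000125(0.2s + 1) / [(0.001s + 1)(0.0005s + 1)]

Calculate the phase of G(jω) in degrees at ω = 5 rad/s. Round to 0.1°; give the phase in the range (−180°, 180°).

44.6°

At ω = 5 rad/s:
zero (1 + j5·0.2) = 1 + j1 → |·| ≈ 1.4142, ∠ ≈ 45.00°
pole (1 + j5·0.001) = 1 + j0.005 → |·| ≈ 1, ∠ ≈ 0.29°
pole (1 + j5·0.0005) = 1 + j0.0025 → |·| ≈ 1, ∠ ≈ 0.14°
∠G = (45.00°) − (0.29° + 0.14°) = 44.57°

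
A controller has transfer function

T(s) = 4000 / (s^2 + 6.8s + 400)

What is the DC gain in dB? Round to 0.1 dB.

T(0) = 4000 / 400 = 10
20 log₁₀(10) ≈ 20.00 dB

20.0 dB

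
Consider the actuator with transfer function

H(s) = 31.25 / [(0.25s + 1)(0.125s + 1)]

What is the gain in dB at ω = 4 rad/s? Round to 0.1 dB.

25.9 dB

At ω = 4 rad/s:
pole (1 + j4·0.25) = 1 + j1 → |·| ≈ 1.4142, ∠ ≈ 45.00°
pole (1 + j4·0.125) = 1 + j0.5 → |·| ≈ 1.118, ∠ ≈ 26.57°
|H| = 31.25 · 1 / (1.4142 · 1.118) ≈ 19.765
Gain = 20 log₁₀(19.765) ≈ 25.92 dB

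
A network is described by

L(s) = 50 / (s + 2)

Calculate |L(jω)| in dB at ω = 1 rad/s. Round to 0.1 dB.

27.0 dB

At s = jω = j1:
pole (s+2): 2 + j1 → |·| = √(2²+1²) = √5 ≈ 2.2361, ∠ = arctan(1/2) ≈ 26.57°
|L| = 50 / 2.2361 ≈ 22.36
Gain = 20 log₁₀(22.36) ≈ 26.99 dB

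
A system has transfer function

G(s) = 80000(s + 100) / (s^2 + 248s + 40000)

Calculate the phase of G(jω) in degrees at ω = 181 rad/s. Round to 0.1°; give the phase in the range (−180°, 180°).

At s = jω = j181:
zero (s+100): 100 + j181 → |·| = √(100²+181²) = √42761 ≈ 206.79, ∠ = arctan(181/100) ≈ 61.08°
quadratic: (j181)² + 248·j181 + 40000 = 7239 + j44888 → |·| ≈ 45468, ∠ ≈ 80.84°
∠G = 61.08° − 80.84° = -19.76°

-19.8°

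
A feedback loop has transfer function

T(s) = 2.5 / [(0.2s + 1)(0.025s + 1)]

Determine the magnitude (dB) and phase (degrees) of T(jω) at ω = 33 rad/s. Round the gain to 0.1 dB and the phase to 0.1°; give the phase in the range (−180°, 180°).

-10.8 dB, -120.9°

At ω = 33 rad/s:
pole (1 + j33·0.2) = 1 + j6.6 → |·| ≈ 6.6753, ∠ ≈ 81.38°
pole (1 + j33·0.025) = 1 + j0.825 → |·| ≈ 1.2964, ∠ ≈ 39.52°
|T| = 2.5 · 1 / (6.6753 · 1.2964) ≈ 0.28889
Gain = 20 log₁₀(0.28889) ≈ -10.79 dB
∠T = (0°) − (81.38° + 39.52°) = -120.90°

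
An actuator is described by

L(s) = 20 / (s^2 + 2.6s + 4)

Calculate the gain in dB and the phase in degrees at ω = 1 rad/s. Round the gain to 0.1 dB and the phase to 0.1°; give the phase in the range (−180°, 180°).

At s = jω = j1:
quadratic: (j1)² + 2.6·j1 + 4 = 3 + j2.6 → |·| ≈ 3.9699, ∠ ≈ 40.91°
|L| = 20 / 3.9699 ≈ 5.0379
Gain = 20 log₁₀(5.0379) ≈ 14.04 dB
∠L = 0.00° − 40.91° = -40.91°

14.0 dB, -40.9°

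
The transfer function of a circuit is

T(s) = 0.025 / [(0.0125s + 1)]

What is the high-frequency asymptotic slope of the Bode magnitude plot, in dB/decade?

Each pole contributes −20 dB/decade at high frequency; each zero contributes +20 dB/decade.
Net: 0 zero(s) − 1 pole(s) → -20 dB/decade.

-20 dB/decade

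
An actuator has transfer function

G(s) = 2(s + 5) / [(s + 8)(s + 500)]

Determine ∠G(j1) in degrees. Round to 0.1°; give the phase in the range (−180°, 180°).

4.1°

At s = jω = j1:
zero (s+5): 5 + j1 → |·| = √(5²+1²) = √26 ≈ 5.099, ∠ = arctan(1/5) ≈ 11.31°
pole (s+8): 8 + j1 → |·| = √(8²+1²) = √65 ≈ 8.0623, ∠ = arctan(1/8) ≈ 7.13°
pole (s+500): 500 + j1 → |·| = √(500²+1²) = √250001 ≈ 500, ∠ = arctan(1/500) ≈ 0.11°
∠G = 11.31° − 7.24° = 4.07°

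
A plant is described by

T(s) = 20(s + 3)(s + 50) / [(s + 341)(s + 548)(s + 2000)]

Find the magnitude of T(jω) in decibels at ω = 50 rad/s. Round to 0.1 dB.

-74.6 dB

At s = jω = j50:
zero (s+3): 3 + j50 → |·| = √(3²+50²) = √2509 ≈ 50.09, ∠ = arctan(50/3) ≈ 86.57°
zero (s+50): 50 + j50 → |·| = √(50²+50²) = √5000 ≈ 70.711, ∠ = arctan(50/50) ≈ 45.00°
pole (s+341): 341 + j50 → |·| = √(341²+50²) = √118781 ≈ 344.65, ∠ = arctan(50/341) ≈ 8.34°
pole (s+548): 548 + j50 → |·| = √(548²+50²) = √302804 ≈ 550.28, ∠ = arctan(50/548) ≈ 5.21°
pole (s+2000): 2000 + j50 → |·| = √(2000²+50²) = √4002500 ≈ 2000.6, ∠ = arctan(50/2000) ≈ 1.43°
|T| = 20 · 3541.9 / 3.7942e+08 ≈ 0.0001867
Gain = 20 log₁₀(0.0001867) ≈ -74.58 dB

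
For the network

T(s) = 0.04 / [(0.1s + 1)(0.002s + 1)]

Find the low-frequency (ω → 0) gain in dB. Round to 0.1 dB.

T(0) = 0.04 · 1 / 1 = 0.04
20 log₁₀(0.04) ≈ -27.96 dB

-28.0 dB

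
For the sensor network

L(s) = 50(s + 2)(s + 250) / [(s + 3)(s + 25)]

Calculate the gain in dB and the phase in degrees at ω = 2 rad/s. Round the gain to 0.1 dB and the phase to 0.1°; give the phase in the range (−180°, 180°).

At s = jω = j2:
zero (s+2): 2 + j2 → |·| = √(2²+2²) = √8 ≈ 2.8284, ∠ = arctan(2/2) ≈ 45.00°
zero (s+250): 250 + j2 → |·| = √(250²+2²) = √62504 ≈ 250.01, ∠ = arctan(2/250) ≈ 0.46°
pole (s+3): 3 + j2 → |·| = √(3²+2²) = √13 ≈ 3.6056, ∠ = arctan(2/3) ≈ 33.69°
pole (s+25): 25 + j2 → |·| = √(25²+2²) = √629 ≈ 25.08, ∠ = arctan(2/25) ≈ 4.57°
|L| = 50 · 707.13 / 90.428 ≈ 390.99
Gain = 20 log₁₀(390.99) ≈ 51.84 dB
∠L = 45.46° − 38.26° = 7.20°

51.8 dB, 7.2°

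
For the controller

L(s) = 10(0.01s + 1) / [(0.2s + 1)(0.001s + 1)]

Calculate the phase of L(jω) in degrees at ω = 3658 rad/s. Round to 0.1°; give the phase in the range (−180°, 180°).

-76.2°

At ω = 3658 rad/s:
zero (1 + j3658·0.01) = 1 + j36.58 → |·| ≈ 36.594, ∠ ≈ 88.43°
pole (1 + j3658·0.2) = 1 + j731.6 → |·| ≈ 731.6, ∠ ≈ 89.92°
pole (1 + j3658·0.001) = 1 + j3.658 → |·| ≈ 3.7922, ∠ ≈ 74.71°
∠L = (88.43°) − (89.92° + 74.71°) = -76.20°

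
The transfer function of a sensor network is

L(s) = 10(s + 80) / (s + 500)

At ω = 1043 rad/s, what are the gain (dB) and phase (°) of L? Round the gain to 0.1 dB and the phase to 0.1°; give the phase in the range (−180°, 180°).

19.1 dB, 21.2°

At s = jω = j1043:
zero (s+80): 80 + j1043 → |·| = √(80²+1043²) = √1094249 ≈ 1046.1, ∠ = arctan(1043/80) ≈ 85.61°
pole (s+500): 500 + j1043 → |·| = √(500²+1043²) = √1337849 ≈ 1156.7, ∠ = arctan(1043/500) ≈ 64.39°
|L| = 10 · 1046.1 / 1156.7 ≈ 9.0438
Gain = 20 log₁₀(9.0438) ≈ 19.13 dB
∠L = 85.61° − 64.39° = 21.22°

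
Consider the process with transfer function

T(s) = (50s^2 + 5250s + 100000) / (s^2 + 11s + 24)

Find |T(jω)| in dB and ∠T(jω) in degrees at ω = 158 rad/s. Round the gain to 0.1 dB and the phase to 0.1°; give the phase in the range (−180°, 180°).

35.1 dB, -31.9°

Substitute s = j158:
Numerator: 50(j158)^2 + 5250(j158) + 100000 = -1148200 + j829500
Denominator: (j158)^2 + 11(j158) + 24 = -24940 + j1738
|N| = √(1148200² + 829500²) ≈ 1.4165e+06, ∠N ≈ 144.15°
|D| = √(24940² + 1738²) ≈ 25000, ∠D ≈ 176.01°
|T| = 1.4165e+06 / 25000 ≈ 56.66
Gain = 20 log₁₀(56.66) ≈ 35.07 dB
∠T = 144.15° − 176.01° = -31.86°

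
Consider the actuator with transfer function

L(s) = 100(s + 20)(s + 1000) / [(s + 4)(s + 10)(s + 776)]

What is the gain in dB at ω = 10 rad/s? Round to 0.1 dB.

At s = jω = j10:
zero (s+20): 20 + j10 → |·| = √(20²+10²) = √500 ≈ 22.361, ∠ = arctan(10/20) ≈ 26.57°
zero (s+1000): 1000 + j10 → |·| = √(1000²+10²) = √1000100 ≈ 1000, ∠ = arctan(10/1000) ≈ 0.57°
pole (s+4): 4 + j10 → |·| = √(4²+10²) = √116 ≈ 10.77, ∠ = arctan(10/4) ≈ 68.20°
pole (s+10): 10 + j10 → |·| = √(10²+10²) = √200 ≈ 14.142, ∠ = arctan(10/10) ≈ 45.00°
pole (s+776): 776 + j10 → |·| = √(776²+10²) = √602276 ≈ 776.06, ∠ = arctan(10/776) ≈ 0.74°
|L| = 100 · 22361 / 1.182e+05 ≈ 18.918
Gain = 20 log₁₀(18.918) ≈ 25.54 dB

25.5 dB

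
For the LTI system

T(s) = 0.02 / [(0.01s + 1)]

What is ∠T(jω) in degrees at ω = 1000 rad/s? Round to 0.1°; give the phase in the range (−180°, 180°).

At ω = 1000 rad/s:
pole (1 + j1000·0.01) = 1 + j10 → |·| ≈ 10.05, ∠ ≈ 84.29°
∠T = (0°) − (84.29°) = -84.29°

-84.3°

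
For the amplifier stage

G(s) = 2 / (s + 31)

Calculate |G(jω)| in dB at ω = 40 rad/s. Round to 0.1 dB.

-28.1 dB

At s = jω = j40:
pole (s+31): 31 + j40 → |·| = √(31²+40²) = √2561 ≈ 50.606, ∠ = arctan(40/31) ≈ 52.22°
|G| = 2 / 50.606 ≈ 0.039521
Gain = 20 log₁₀(0.039521) ≈ -28.06 dB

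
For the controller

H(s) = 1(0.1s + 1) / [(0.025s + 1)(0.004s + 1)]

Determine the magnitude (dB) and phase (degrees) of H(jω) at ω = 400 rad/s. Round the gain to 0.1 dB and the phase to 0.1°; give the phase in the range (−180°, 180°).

At ω = 400 rad/s:
zero (1 + j400·0.1) = 1 + j40 → |·| ≈ 40.012, ∠ ≈ 88.57°
pole (1 + j400·0.025) = 1 + j10 → |·| ≈ 10.05, ∠ ≈ 84.29°
pole (1 + j400·0.004) = 1 + j1.6 → |·| ≈ 1.8868, ∠ ≈ 57.99°
|H| = 1 · 40.012 / (10.05 · 1.8868) ≈ 2.1101
Gain = 20 log₁₀(2.1101) ≈ 6.49 dB
∠H = (88.57°) − (84.29° + 57.99°) = -53.71°

6.5 dB, -53.7°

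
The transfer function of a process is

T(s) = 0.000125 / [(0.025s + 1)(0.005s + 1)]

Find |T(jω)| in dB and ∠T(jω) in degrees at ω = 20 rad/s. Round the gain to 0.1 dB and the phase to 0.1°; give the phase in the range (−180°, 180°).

At ω = 20 rad/s:
pole (1 + j20·0.025) = 1 + j0.5 → |·| ≈ 1.118, ∠ ≈ 26.57°
pole (1 + j20·0.005) = 1 + j0.1 → |·| ≈ 1.005, ∠ ≈ 5.71°
|T| = 0.000125 · 1 / (1.118 · 1.005) ≈ 0.00011125
Gain = 20 log₁₀(0.00011125) ≈ -79.07 dB
∠T = (0°) − (26.57° + 5.71°) = -32.28°

-79.1 dB, -32.3°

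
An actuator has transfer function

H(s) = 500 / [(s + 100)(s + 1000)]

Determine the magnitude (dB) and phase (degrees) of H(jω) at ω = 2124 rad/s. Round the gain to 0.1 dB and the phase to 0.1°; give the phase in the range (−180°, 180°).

-80.0 dB, -152.1°

At s = jω = j2124:
pole (s+100): 100 + j2124 → |·| = √(100²+2124²) = √4521376 ≈ 2126.4, ∠ = arctan(2124/100) ≈ 87.30°
pole (s+1000): 1000 + j2124 → |·| = √(1000²+2124²) = √5511376 ≈ 2347.6, ∠ = arctan(2124/1000) ≈ 64.79°
|H| = 500 / 4.9919e+06 ≈ 0.00010016
Gain = 20 log₁₀(0.00010016) ≈ -79.99 dB
∠H = 0.00° − 152.09° = -152.09°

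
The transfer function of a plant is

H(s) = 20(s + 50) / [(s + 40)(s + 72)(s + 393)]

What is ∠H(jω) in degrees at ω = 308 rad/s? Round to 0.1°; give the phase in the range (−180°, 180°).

-116.8°

At s = jω = j308:
zero (s+50): 50 + j308 → |·| = √(50²+308²) = √97364 ≈ 312.03, ∠ = arctan(308/50) ≈ 80.78°
pole (s+40): 40 + j308 → |·| = √(40²+308²) = √96464 ≈ 310.59, ∠ = arctan(308/40) ≈ 82.60°
pole (s+72): 72 + j308 → |·| = √(72²+308²) = √100048 ≈ 316.3, ∠ = arctan(308/72) ≈ 76.84°
pole (s+393): 393 + j308 → |·| = √(393²+308²) = √249313 ≈ 499.31, ∠ = arctan(308/393) ≈ 38.09°
∠H = 80.78° − 197.53° = -116.75°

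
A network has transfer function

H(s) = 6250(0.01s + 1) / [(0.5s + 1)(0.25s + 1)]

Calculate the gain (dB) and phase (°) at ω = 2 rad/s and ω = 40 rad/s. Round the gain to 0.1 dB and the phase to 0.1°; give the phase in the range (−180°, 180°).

At ω = 2 rad/s:
zero (1 + j2·0.01) = 1 + j0.02 → |·| ≈ 1.0002, ∠ ≈ 1.15°
pole (1 + j2·0.5) = 1 + j1 → |·| ≈ 1.4142, ∠ ≈ 45.00°
pole (1 + j2·0.25) = 1 + j0.5 → |·| ≈ 1.118, ∠ ≈ 26.57°
|H| = 6250 · 1.0002 / (1.4142 · 1.118) ≈ 3953.8
Gain = 20 log₁₀(3953.8) ≈ 71.94 dB
∠H = (1.15°) − (45.00° + 26.57°) = -70.42°

At ω = 40 rad/s:
zero (1 + j40·0.01) = 1 + j0.4 → |·| ≈ 1.077, ∠ ≈ 21.80°
pole (1 + j40·0.5) = 1 + j20 → |·| ≈ 20.025, ∠ ≈ 87.14°
pole (1 + j40·0.25) = 1 + j10 → |·| ≈ 10.05, ∠ ≈ 84.29°
|H| = 6250 · 1.077 / (20.025 · 10.05) ≈ 33.447
Gain = 20 log₁₀(33.447) ≈ 30.49 dB
∠H = (21.80°) − (87.14° + 84.29°) = -149.63°

ω = 2: 71.9 dB, -70.4°; ω = 40: 30.5 dB, -149.6°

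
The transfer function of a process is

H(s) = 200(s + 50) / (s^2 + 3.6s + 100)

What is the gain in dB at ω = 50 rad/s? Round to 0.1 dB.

At s = jω = j50:
zero (s+50): 50 + j50 → |·| = √(50²+50²) = √5000 ≈ 70.711, ∠ = arctan(50/50) ≈ 45.00°
quadratic: (j50)² + 3.6·j50 + 100 = -2400 + j180 → |·| ≈ 2406.7, ∠ ≈ 175.71°
|H| = 200 · 70.711 / 2406.7 ≈ 5.8762
Gain = 20 log₁₀(5.8762) ≈ 15.38 dB

15.4 dB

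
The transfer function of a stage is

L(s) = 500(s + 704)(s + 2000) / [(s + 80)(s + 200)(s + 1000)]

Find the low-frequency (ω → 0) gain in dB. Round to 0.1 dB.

L(0) = 500·704·2000 / (80·200·1000) = 44
20 log₁₀(44) ≈ 32.87 dB

32.9 dB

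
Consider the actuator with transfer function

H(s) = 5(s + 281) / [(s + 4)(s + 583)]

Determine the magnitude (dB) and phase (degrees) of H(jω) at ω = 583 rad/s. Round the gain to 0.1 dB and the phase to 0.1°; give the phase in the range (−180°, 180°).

At s = jω = j583:
zero (s+281): 281 + j583 → |·| = √(281²+583²) = √418850 ≈ 647.19, ∠ = arctan(583/281) ≈ 64.27°
pole (s+4): 4 + j583 → |·| = √(4²+583²) = √339905 ≈ 583.01, ∠ = arctan(583/4) ≈ 89.61°
pole (s+583): 583 + j583 → |·| = √(583²+583²) = √679778 ≈ 824.49, ∠ = arctan(583/583) ≈ 45.00°
|H| = 5 · 647.19 / 4.8069e+05 ≈ 0.0067319
Gain = 20 log₁₀(0.0067319) ≈ -43.44 dB
∠H = 64.27° − 134.61° = -70.34°

-43.4 dB, -70.3°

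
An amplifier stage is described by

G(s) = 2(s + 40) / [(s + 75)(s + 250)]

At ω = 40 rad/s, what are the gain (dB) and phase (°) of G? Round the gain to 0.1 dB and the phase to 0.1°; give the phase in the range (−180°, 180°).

-45.6 dB, 7.8°

At s = jω = j40:
zero (s+40): 40 + j40 → |·| = √(40²+40²) = √3200 ≈ 56.569, ∠ = arctan(40/40) ≈ 45.00°
pole (s+75): 75 + j40 → |·| = √(75²+40²) = √7225 ≈ 85, ∠ = arctan(40/75) ≈ 28.07°
pole (s+250): 250 + j40 → |·| = √(250²+40²) = √64100 ≈ 253.18, ∠ = arctan(40/250) ≈ 9.09°
|G| = 2 · 56.569 / 21520 ≈ 0.0052573
Gain = 20 log₁₀(0.0052573) ≈ -45.58 dB
∠G = 45.00° − 37.16° = 7.84°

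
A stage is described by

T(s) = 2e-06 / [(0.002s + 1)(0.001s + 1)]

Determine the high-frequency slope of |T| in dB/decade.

Each pole contributes −20 dB/decade at high frequency; each zero contributes +20 dB/decade.
Net: 0 zero(s) − 2 pole(s) → -40 dB/decade.

-40 dB/decade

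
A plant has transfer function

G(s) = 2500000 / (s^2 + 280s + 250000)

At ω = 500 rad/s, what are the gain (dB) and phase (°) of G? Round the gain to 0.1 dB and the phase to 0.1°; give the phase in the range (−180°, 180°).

25.0 dB, -90.0°

At s = jω = j500:
quadratic: (j500)² + 280·j500 + 250000 = 0 + j140000 → |·| ≈ 1.4e+05, ∠ ≈ 90.00°
|G| = 2500000 / 1.4e+05 ≈ 17.857
Gain = 20 log₁₀(17.857) ≈ 25.04 dB
∠G = 0.00° − 90.00° = -90.00°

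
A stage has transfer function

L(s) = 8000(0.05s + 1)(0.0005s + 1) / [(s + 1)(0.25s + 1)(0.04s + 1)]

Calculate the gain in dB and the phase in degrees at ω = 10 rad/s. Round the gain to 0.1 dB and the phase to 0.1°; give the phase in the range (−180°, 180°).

At ω = 10 rad/s:
zero (1 + j10·0.05) = 1 + j0.5 → |·| ≈ 1.118, ∠ ≈ 26.57°
zero (1 + j10·0.0005) = 1 + j0.005 → |·| ≈ 1, ∠ ≈ 0.29°
pole (1 + j10·1) = 1 + j10 → |·| ≈ 10.05, ∠ ≈ 84.29°
pole (1 + j10·0.25) = 1 + j2.5 → |·| ≈ 2.6926, ∠ ≈ 68.20°
pole (1 + j10·0.04) = 1 + j0.4 → |·| ≈ 1.077, ∠ ≈ 21.80°
|L| = 8000 · 1.118 · 1 / (10.05 · 2.6926 · 1.077) ≈ 306.89
Gain = 20 log₁₀(306.89) ≈ 49.74 dB
∠L = (26.57° + 0.29°) − (84.29° + 68.20° + 21.80°) = -147.43°

49.7 dB, -147.4°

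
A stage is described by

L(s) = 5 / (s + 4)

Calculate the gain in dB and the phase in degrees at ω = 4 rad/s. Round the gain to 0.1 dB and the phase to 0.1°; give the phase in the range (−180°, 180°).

Substitute s = j4:
Numerator: 5 = 5 + j0
Denominator: (j4) + 4 = 4 + j4
|N| = √(5² + 0²) ≈ 5, ∠N ≈ 0.00°
|D| = √(4² + 4²) ≈ 5.6569, ∠D ≈ 45.00°
|L| = 5 / 5.6569 ≈ 0.88388
Gain = 20 log₁₀(0.88388) ≈ -1.07 dB
∠L = 0.00° − 45.00° = -45.00°

-1.1 dB, -45.0°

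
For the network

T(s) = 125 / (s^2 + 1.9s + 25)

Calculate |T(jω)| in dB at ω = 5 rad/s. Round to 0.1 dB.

At s = jω = j5:
quadratic: (j5)² + 1.9·j5 + 25 = 0 + j9.5 → |·| ≈ 9.5, ∠ ≈ 90.00°
|T| = 125 / 9.5 ≈ 13.158
Gain = 20 log₁₀(13.158) ≈ 22.38 dB

22.4 dB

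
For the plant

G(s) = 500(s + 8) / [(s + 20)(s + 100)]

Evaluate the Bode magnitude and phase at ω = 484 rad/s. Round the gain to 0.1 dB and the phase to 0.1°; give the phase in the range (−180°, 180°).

0.1 dB, -76.9°

At s = jω = j484:
zero (s+8): 8 + j484 → |·| = √(8²+484²) = √234320 ≈ 484.07, ∠ = arctan(484/8) ≈ 89.05°
pole (s+20): 20 + j484 → |·| = √(20²+484²) = √234656 ≈ 484.41, ∠ = arctan(484/20) ≈ 87.63°
pole (s+100): 100 + j484 → |·| = √(100²+484²) = √244256 ≈ 494.22, ∠ = arctan(484/100) ≈ 78.33°
|G| = 500 · 484.07 / 2.3941e+05 ≈ 1.011
Gain = 20 log₁₀(1.011) ≈ 0.10 dB
∠G = 89.05° − 165.96° = -76.91°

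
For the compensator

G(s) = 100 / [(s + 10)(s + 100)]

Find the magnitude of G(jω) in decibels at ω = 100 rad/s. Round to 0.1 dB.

-43.1 dB

At s = jω = j100:
pole (s+10): 10 + j100 → |·| = √(10²+100²) = √10100 ≈ 100.5, ∠ = arctan(100/10) ≈ 84.29°
pole (s+100): 100 + j100 → |·| = √(100²+100²) = √20000 ≈ 141.42, ∠ = arctan(100/100) ≈ 45.00°
|G| = 100 / 14213 ≈ 0.0070358
Gain = 20 log₁₀(0.0070358) ≈ -43.05 dB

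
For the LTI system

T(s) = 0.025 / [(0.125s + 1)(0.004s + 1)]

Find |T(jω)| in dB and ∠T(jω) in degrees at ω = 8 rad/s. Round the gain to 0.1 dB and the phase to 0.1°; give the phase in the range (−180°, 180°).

-35.1 dB, -46.8°

At ω = 8 rad/s:
pole (1 + j8·0.125) = 1 + j1 → |·| ≈ 1.4142, ∠ ≈ 45.00°
pole (1 + j8·0.004) = 1 + j0.032 → |·| ≈ 1.0005, ∠ ≈ 1.83°
|T| = 0.025 · 1 / (1.4142 · 1.0005) ≈ 0.017669
Gain = 20 log₁₀(0.017669) ≈ -35.06 dB
∠T = (0°) − (45.00° + 1.83°) = -46.83°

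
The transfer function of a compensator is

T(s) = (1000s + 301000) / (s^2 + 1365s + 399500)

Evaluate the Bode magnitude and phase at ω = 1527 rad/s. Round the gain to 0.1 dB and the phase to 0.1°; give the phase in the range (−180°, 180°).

-5.2 dB, -54.0°

Substitute s = j1527:
Numerator: 1000(j1527) + 301000 = 301000 + j1527000
Denominator: (j1527)^2 + 1365(j1527) + 399500 = -1932229 + j2084355
|N| = √(301000² + 1527000²) ≈ 1.5564e+06, ∠N ≈ 78.85°
|D| = √(1932229² + 2084355²) ≈ 2.8422e+06, ∠D ≈ 132.83°
|T| = 1.5564e+06 / 2.8422e+06 ≈ 0.5476
Gain = 20 log₁₀(0.5476) ≈ -5.23 dB
∠T = 78.85° − 132.83° = -53.98°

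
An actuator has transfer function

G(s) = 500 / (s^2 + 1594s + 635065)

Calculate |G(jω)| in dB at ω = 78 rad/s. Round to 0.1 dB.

Substitute s = j78:
Numerator: 500 = 500 + j0
Denominator: (j78)^2 + 1594(j78) + 635065 = 628981 + j124332
|N| = √(500² + 0²) ≈ 500, ∠N ≈ 0.00°
|D| = √(628981² + 124332²) ≈ 6.4115e+05, ∠D ≈ 11.18°
|G| = 500 / 6.4115e+05 ≈ 0.00077985
Gain = 20 log₁₀(0.00077985) ≈ -62.16 dB

-62.2 dB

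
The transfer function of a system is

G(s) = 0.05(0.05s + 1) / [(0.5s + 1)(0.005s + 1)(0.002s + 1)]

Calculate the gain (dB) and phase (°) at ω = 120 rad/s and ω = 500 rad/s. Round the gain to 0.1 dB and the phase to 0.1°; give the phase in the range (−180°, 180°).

At ω = 120 rad/s:
zero (1 + j120·0.05) = 1 + j6 → |·| ≈ 6.0828, ∠ ≈ 80.54°
pole (1 + j120·0.5) = 1 + j60 → |·| ≈ 60.008, ∠ ≈ 89.05°
pole (1 + j120·0.005) = 1 + j0.6 → |·| ≈ 1.1662, ∠ ≈ 30.96°
pole (1 + j120·0.002) = 1 + j0.24 → |·| ≈ 1.0284, ∠ ≈ 13.50°
|G| = 0.05 · 6.0828 / (60.008 · 1.1662 · 1.0284) ≈ 0.004226
Gain = 20 log₁₀(0.004226) ≈ -47.48 dB
∠G = (80.54°) − (89.05° + 30.96° + 13.50°) = -52.97°

At ω = 500 rad/s:
zero (1 + j500·0.05) = 1 + j25 → |·| ≈ 25.02, ∠ ≈ 87.71°
pole (1 + j500·0.5) = 1 + j250 → |·| ≈ 250, ∠ ≈ 89.77°
pole (1 + j500·0.005) = 1 + j2.5 → |·| ≈ 2.6926, ∠ ≈ 68.20°
pole (1 + j500·0.002) = 1 + j1 → |·| ≈ 1.4142, ∠ ≈ 45.00°
|G| = 0.05 · 25.02 / (250 · 2.6926 · 1.4142) ≈ 0.0013141
Gain = 20 log₁₀(0.0013141) ≈ -57.63 dB
∠G = (87.71°) − (89.77° + 68.20° + 45.00°) = -115.26°

ω = 120: -47.5 dB, -53.0°; ω = 500: -57.6 dB, -115.3°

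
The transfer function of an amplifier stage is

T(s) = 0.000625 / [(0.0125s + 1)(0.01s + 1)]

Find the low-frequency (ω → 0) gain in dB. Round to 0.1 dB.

-64.1 dB

T(0) = 0.000625 · 1 / 1 = 0.000625
20 log₁₀(0.000625) ≈ -64.08 dB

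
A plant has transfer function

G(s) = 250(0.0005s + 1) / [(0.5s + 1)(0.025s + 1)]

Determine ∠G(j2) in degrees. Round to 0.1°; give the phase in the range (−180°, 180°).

At ω = 2 rad/s:
zero (1 + j2·0.0005) = 1 + j0.001 → |·| ≈ 1, ∠ ≈ 0.06°
pole (1 + j2·0.5) = 1 + j1 → |·| ≈ 1.4142, ∠ ≈ 45.00°
pole (1 + j2·0.025) = 1 + j0.05 → |·| ≈ 1.0012, ∠ ≈ 2.86°
∠G = (0.06°) − (45.00° + 2.86°) = -47.80°

-47.8°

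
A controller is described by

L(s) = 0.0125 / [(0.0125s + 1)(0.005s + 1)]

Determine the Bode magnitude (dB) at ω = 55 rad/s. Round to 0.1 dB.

-40.1 dB

At ω = 55 rad/s:
pole (1 + j55·0.0125) = 1 + j0.6875 → |·| ≈ 1.2135, ∠ ≈ 34.51°
pole (1 + j55·0.005) = 1 + j0.275 → |·| ≈ 1.0371, ∠ ≈ 15.38°
|L| = 0.0125 · 1 / (1.2135 · 1.0371) ≈ 0.0099323
Gain = 20 log₁₀(0.0099323) ≈ -40.06 dB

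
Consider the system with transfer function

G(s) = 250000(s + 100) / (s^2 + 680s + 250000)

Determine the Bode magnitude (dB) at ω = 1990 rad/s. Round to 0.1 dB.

At s = jω = j1990:
zero (s+100): 100 + j1990 → |·| = √(100²+1990²) = √3970100 ≈ 1992.5, ∠ = arctan(1990/100) ≈ 87.12°
quadratic: (j1990)² + 680·j1990 + 250000 = -3710100 + j1353200 → |·| ≈ 3.9492e+06, ∠ ≈ 159.96°
|G| = 250000 · 1992.5 / 3.9492e+06 ≈ 126.13
Gain = 20 log₁₀(126.13) ≈ 42.02 dB

42.0 dB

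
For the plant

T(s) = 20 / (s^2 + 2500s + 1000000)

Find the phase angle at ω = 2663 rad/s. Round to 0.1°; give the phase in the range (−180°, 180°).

Substitute s = j2663:
Numerator: 20 = 20 + j0
Denominator: (j2663)^2 + 2500(j2663) + 1000000 = -6091569 + j6657500
|N| = √(20² + 0²) ≈ 20, ∠N ≈ 0.00°
|D| = √(6091569² + 6657500²) ≈ 9.0238e+06, ∠D ≈ 132.46°
∠T = 0.00° − 132.46° = -132.46°

-132.5°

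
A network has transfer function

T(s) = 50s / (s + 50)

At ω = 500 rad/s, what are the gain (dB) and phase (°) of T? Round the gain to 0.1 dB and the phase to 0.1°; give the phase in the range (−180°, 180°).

33.9 dB, 5.7°

At s = jω = j500:
zero at origin: s = j500 → |·| = 500, ∠ = 90.00°
pole (s+50): 50 + j500 → |·| = √(50²+500²) = √252500 ≈ 502.49, ∠ = arctan(500/50) ≈ 84.29°
|T| = 50 · 500 / 502.49 ≈ 49.752
Gain = 20 log₁₀(49.752) ≈ 33.94 dB
∠T = 90.00° − 84.29° = 5.71°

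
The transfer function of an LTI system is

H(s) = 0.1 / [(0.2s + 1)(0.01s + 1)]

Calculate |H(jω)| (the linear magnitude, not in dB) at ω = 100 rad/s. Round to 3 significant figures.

0.00353

At ω = 100 rad/s:
pole (1 + j100·0.2) = 1 + j20 → |·| ≈ 20.025, ∠ ≈ 87.14°
pole (1 + j100·0.01) = 1 + j1 → |·| ≈ 1.4142, ∠ ≈ 45.00°
|H| = 0.1 · 1 / (20.025 · 1.4142) ≈ 0.0035312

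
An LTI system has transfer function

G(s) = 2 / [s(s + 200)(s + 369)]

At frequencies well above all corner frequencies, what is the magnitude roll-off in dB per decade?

-60 dB/decade

Each pole contributes −20 dB/decade at high frequency; each zero contributes +20 dB/decade.
Net: 0 zero(s) − 3 pole(s) → -60 dB/decade.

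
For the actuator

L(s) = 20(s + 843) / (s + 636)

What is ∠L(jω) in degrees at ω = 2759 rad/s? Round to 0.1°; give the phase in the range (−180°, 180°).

At s = jω = j2759:
zero (s+843): 843 + j2759 → |·| = √(843²+2759²) = √8322730 ≈ 2884.9, ∠ = arctan(2759/843) ≈ 73.01°
pole (s+636): 636 + j2759 → |·| = √(636²+2759²) = √8016577 ≈ 2831.4, ∠ = arctan(2759/636) ≈ 77.02°
∠L = 73.01° − 77.02° = -4.01°

-4.0°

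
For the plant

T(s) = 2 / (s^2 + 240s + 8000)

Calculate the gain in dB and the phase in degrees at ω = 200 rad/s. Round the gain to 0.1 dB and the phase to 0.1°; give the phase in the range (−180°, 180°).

-89.2 dB, -123.7°

Substitute s = j200:
Numerator: 2 = 2 + j0
Denominator: (j200)^2 + 240(j200) + 8000 = -32000 + j48000
|N| = √(2² + 0²) ≈ 2, ∠N ≈ 0.00°
|D| = √(32000² + 48000²) ≈ 57689, ∠D ≈ 123.69°
|T| = 2 / 57689 ≈ 3.4669e-05
Gain = 20 log₁₀(3.4669e-05) ≈ -89.20 dB
∠T = 0.00° − 123.69° = -123.69°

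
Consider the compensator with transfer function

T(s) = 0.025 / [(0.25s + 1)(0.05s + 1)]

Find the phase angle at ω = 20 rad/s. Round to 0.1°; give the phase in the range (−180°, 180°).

-123.7°

At ω = 20 rad/s:
pole (1 + j20·0.25) = 1 + j5 → |·| ≈ 5.099, ∠ ≈ 78.69°
pole (1 + j20·0.05) = 1 + j1 → |·| ≈ 1.4142, ∠ ≈ 45.00°
∠T = (0°) − (78.69° + 45.00°) = -123.69°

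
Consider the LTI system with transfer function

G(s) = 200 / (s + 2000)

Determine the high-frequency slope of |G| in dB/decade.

-20 dB/decade

Each pole contributes −20 dB/decade at high frequency; each zero contributes +20 dB/decade.
Net: 0 zero(s) − 1 pole(s) → -20 dB/decade.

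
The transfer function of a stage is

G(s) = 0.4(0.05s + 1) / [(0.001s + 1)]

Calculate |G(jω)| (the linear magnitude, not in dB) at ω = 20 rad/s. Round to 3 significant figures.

At ω = 20 rad/s:
zero (1 + j20·0.05) = 1 + j1 → |·| ≈ 1.4142, ∠ ≈ 45.00°
pole (1 + j20·0.001) = 1 + j0.02 → |·| ≈ 1.0002, ∠ ≈ 1.15°
|G| = 0.4 · 1.4142 / (1.0002) ≈ 0.56557

0.566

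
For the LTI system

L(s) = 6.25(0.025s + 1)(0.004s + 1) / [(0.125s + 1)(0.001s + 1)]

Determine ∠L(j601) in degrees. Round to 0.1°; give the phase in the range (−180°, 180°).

33.4°

At ω = 601 rad/s:
zero (1 + j601·0.025) = 1 + j15.025 → |·| ≈ 15.058, ∠ ≈ 86.19°
zero (1 + j601·0.004) = 1 + j2.404 → |·| ≈ 2.6037, ∠ ≈ 67.41°
pole (1 + j601·0.125) = 1 + j75.125 → |·| ≈ 75.132, ∠ ≈ 89.24°
pole (1 + j601·0.001) = 1 + j0.601 → |·| ≈ 1.1667, ∠ ≈ 31.01°
∠L = (86.19° + 67.41°) − (89.24° + 31.01°) = 33.35°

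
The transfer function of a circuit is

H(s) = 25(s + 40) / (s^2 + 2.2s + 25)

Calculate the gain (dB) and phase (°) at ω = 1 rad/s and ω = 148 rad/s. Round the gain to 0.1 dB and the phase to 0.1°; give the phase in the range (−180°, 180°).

ω = 1: 32.4 dB, -3.8°; ω = 148: -15.1 dB, -104.3°

At s = jω = j1:
zero (s+40): 40 + j1 → |·| = √(40²+1²) = √1601 ≈ 40.012, ∠ = arctan(1/40) ≈ 1.43°
quadratic: (j1)² + 2.2·j1 + 25 = 24 + j2.2 → |·| ≈ 24.101, ∠ ≈ 5.24°
|H| = 25 · 40.012 / 24.101 ≈ 41.505
Gain = 20 log₁₀(41.505) ≈ 32.36 dB
∠H = 1.43° − 5.24° = -3.81°

At s = jω = j148:
zero (s+40): 40 + j148 → |·| = √(40²+148²) = √23504 ≈ 153.31, ∠ = arctan(148/40) ≈ 74.88°
quadratic: (j148)² + 2.2·j148 + 25 = -21879 + j325.6 → |·| ≈ 21881, ∠ ≈ 179.15°
|H| = 25 · 153.31 / 21881 ≈ 0.17516
Gain = 20 log₁₀(0.17516) ≈ -15.13 dB
∠H = 74.88° − 179.15° = -104.27°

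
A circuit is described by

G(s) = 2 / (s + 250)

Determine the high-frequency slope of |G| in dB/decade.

-20 dB/decade

Each pole contributes −20 dB/decade at high frequency; each zero contributes +20 dB/decade.
Net: 0 zero(s) − 1 pole(s) → -20 dB/decade.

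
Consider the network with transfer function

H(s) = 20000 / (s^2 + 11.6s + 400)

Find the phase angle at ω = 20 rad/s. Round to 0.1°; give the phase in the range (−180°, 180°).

At s = jω = j20:
quadratic: (j20)² + 11.6·j20 + 400 = 0 + j232 → |·| ≈ 232, ∠ ≈ 90.00°
∠H = 0.00° − 90.00° = -90.00°

-90.0°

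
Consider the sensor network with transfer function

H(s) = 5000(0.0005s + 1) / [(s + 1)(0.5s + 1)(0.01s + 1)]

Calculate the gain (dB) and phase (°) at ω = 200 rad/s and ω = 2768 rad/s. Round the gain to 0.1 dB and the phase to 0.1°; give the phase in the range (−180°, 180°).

At ω = 200 rad/s:
zero (1 + j200·0.0005) = 1 + j0.1 → |·| ≈ 1.005, ∠ ≈ 5.71°
pole (1 + j200·1) = 1 + j200 → |·| ≈ 200, ∠ ≈ 89.71°
pole (1 + j200·0.5) = 1 + j100 → |·| ≈ 100, ∠ ≈ 89.43°
pole (1 + j200·0.01) = 1 + j2 → |·| ≈ 2.2361, ∠ ≈ 63.43°
|H| = 5000 · 1.005 / (200 · 100 · 2.2361) ≈ 0.11236
Gain = 20 log₁₀(0.11236) ≈ -18.99 dB
∠H = (5.71°) − (89.71° + 89.43° + 63.43°) = -236.86° ≡ 123.14° (principal value)

At ω = 2768 rad/s:
zero (1 + j2768·0.0005) = 1 + j1.384 → |·| ≈ 1.7075, ∠ ≈ 54.15°
pole (1 + j2768·1) = 1 + j2768 → |·| ≈ 2768, ∠ ≈ 89.98°
pole (1 + j2768·0.5) = 1 + j1384 → |·| ≈ 1384, ∠ ≈ 89.96°
pole (1 + j2768·0.01) = 1 + j27.68 → |·| ≈ 27.698, ∠ ≈ 87.93°
|H| = 5000 · 1.7075 / (2768 · 1384 · 27.698) ≈ 8.046e-05
Gain = 20 log₁₀(8.046e-05) ≈ -81.89 dB
∠H = (54.15°) − (89.98° + 89.96° + 87.93°) = -213.72° ≡ 146.28° (principal value)

ω = 200: -19.0 dB, 123.1°; ω = 2768: -81.9 dB, 146.3°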